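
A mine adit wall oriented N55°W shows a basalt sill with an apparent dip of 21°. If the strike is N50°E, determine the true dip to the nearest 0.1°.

21.7°

β = acute angle between strike N50°E and section N55°W = 75°.
tan(true dip) = tan 21° / sin 75° = 0.3974
true dip = arctan 0.3974 = 21.67°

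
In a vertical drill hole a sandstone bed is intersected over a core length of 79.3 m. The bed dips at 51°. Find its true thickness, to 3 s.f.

49.9 m

True thickness t = h · cos(dip) = 79.3 × cos 51°
t = 79.3 × 0.6293 = 49.905 m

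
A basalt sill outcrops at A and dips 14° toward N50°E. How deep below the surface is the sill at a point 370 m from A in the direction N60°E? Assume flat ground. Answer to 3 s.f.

90.8 m

The hole lies 10° from the dip direction, so the down-dip offset is 370 × cos 10° = 364.38 m.
Depth = down-dip offset × tan(dip) = 364.38 × tan 14° = 364.38 × 0.2493
Depth = 90.85 m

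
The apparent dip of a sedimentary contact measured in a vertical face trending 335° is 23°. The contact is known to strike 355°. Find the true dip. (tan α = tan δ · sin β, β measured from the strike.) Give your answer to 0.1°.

β = acute angle between strike 355° and section 335° = 20°.
tan(true dip) = tan 23° / sin 20° = 1.2411
true dip = arctan 1.2411 = 51.14°

51.1°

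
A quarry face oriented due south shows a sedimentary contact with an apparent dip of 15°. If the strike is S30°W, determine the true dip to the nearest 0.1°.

β = acute angle between strike S30°W and section due south = 30°.
tan δ = tan α / sin β = tan 15° / sin 30° = 0.2679 / 0.5000 = 0.5359
δ = arctan(0.5359) = 28.19°

28.2°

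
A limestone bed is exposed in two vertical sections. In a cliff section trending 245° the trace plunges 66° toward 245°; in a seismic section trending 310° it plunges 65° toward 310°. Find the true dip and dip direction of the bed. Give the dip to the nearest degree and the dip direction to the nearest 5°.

true dip 69°, dip direction 275°

Each apparent-dip line lies in the plane. As unit vectors (x east, y north, z up), v₁ plunges 66°→245° and v₂ plunges 65°→310°.
Cross product v₁ × v₂ gives the pole to the plane: n ∝ (-0.404, 0.038, 0.156).
Dip δ = arctan(|n_h|/n_z) = arctan(0.406/0.156) = 69.0°.
Dip direction = azimuth of (n_x, n_y) = atan2(-0.404, 0.038) = 275°.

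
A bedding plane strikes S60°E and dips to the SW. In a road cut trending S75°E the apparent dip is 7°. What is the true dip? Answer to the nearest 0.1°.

β = acute angle between strike S60°E and section S75°E = 15°.
tan(true dip) = tan 7° / sin 15° = 0.4744
true dip = arctan 0.4744 = 25.38°

25.4°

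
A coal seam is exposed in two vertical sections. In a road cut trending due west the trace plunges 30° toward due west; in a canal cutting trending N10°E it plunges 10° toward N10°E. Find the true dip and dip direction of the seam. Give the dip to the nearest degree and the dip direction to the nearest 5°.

Each apparent-dip line lies in the plane. As unit vectors (x east, y north, z up), v₁ plunges 30°→due west and v₂ plunges 10°→N10°E.
n = v₁ × v₂ = (-0.485, 0.236, 0.840) (taken with n_z > 0).
Dip δ = arctan(|n_h|/n_z) = arctan(0.539/0.840) = 32.7°.
Dip direction = azimuth of (n_x, n_y) = atan2(-0.485, 0.236) = 296°.

true dip 33°, dip direction 295°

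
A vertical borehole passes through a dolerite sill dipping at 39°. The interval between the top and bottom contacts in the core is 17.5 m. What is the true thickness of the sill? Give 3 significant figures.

13.6 m

True thickness t = h · cos(dip) = 17.5 × cos 39°
t = 17.5 × 0.7771 = 13.600 m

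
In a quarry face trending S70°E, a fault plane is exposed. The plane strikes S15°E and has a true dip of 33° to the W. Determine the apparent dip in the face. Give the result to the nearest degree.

Angle between strike (S15°E) and section (S70°E): β = 55°.
tan(apparent dip) = tan 33° · sin 55° = 0.5320
α = arctan(0.5320) = 28.01°

28°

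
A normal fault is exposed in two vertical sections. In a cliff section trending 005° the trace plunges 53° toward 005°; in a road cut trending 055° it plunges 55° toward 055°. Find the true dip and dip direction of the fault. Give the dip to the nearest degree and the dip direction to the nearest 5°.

Represent each trace as a vector plunging at its apparent dip toward its trend (east-north-up frame): v₁ = (0.052, 0.600, -0.799), v₂ = (0.470, 0.329, -0.819).
n = v₁ × v₂ = (0.228, 0.332, 0.264) (taken with n_z > 0).
Dip δ = arctan(|n_h|/n_z) = arctan(0.403/0.264) = 56.7°.
Dip direction = azimuth of (n_x, n_y) = atan2(0.228, 0.332) = 34°.

true dip 57°, dip direction 035°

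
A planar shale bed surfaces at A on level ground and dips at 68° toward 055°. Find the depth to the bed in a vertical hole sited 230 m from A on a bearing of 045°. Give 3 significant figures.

The hole lies 10° from the dip direction, so the down-dip offset is 230 × cos 10° = 226.51 m.
Depth = down-dip offset × tan(dip) = 226.51 × tan 68° = 226.51 × 2.4751
Depth = 560.62 m

561 m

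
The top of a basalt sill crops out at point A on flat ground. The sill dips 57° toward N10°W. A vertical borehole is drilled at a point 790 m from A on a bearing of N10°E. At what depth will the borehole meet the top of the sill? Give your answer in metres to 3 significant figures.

The hole lies 20° from the dip direction, so the down-dip offset is 790 × cos 20° = 742.36 m.
Depth = down-dip offset × tan(dip) = 742.36 × tan 57° = 742.36 × 1.5399
Depth = 1143.13 m

1140 m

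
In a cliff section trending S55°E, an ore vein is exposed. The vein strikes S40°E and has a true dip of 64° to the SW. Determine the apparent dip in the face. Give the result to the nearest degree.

The strike is S40°E and the section trends S55°E; the acute angle between them is β = 15°.
tan(apparent dip) = tan 64° · sin 15° = 0.5307
α = arctan(0.5307) = 27.95°

28°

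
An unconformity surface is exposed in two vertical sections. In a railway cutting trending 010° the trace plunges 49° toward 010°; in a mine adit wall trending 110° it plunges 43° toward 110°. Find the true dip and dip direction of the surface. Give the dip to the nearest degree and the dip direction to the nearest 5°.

Each apparent-dip line lies in the plane. As unit vectors (x east, y north, z up), v₁ plunges 49°→010° and v₂ plunges 43°→110°.
The plane normal is n = v₁ × v₂ ∝ (0.629, 0.441, 0.473).
tan δ = √(n_x²+n_y²)/n_z = 0.769/0.473, so δ = 58.4°.
Dip direction = atan2(0.629, 0.441) = 55° (azimuth of n's horizontal projection).

true dip 58°, dip direction 055°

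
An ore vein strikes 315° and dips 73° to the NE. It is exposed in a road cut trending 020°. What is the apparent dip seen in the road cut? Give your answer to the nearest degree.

71°

The section lies 65° from the strike.
tan α = tan 73° × sin 65° = 3.2709 × 0.9063 = 2.9644
apparent dip = arctan 2.9644 = 71.36°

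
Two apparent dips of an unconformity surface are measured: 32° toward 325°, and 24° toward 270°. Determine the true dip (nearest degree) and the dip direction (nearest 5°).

true dip 32°, dip direction 315°

The two traces are lines in the plane: v₁ = (sin 325°·cos 32°, cos 325°·cos 32°, −sin 32°), v₂ = (sin 270°·cos 24°, cos 270°·cos 24°, −sin 24°).
n = v₁ × v₂ = (-0.283, 0.286, 0.635) (taken with n_z > 0).
Dip δ = arctan(|n_h|/n_z) = arctan(0.402/0.635) = 32.4°.
Dip direction = azimuth of (n_x, n_y) = atan2(-0.283, 0.286) = 315°.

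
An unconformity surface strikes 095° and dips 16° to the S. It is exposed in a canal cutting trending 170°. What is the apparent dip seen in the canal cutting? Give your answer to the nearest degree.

15°

The strike is 095° and the section trends 170°; the acute angle between them is β = 75°.
tan(apparent dip) = tan 16° · sin 75° = 0.2770
α = arctan(0.2770) = 15.48°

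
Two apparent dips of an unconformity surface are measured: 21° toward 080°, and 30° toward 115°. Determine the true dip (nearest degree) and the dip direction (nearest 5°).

Represent each trace as a vector plunging at its apparent dip toward its trend (east-north-up frame): v₁ = (0.919, 0.162, -0.358), v₂ = (0.785, -0.366, -0.500).
The plane normal is n = v₁ × v₂ ∝ (0.212, -0.178, 0.464).
Dip δ = arctan(|n_h|/n_z) = arctan(0.277/0.464) = 30.9°.
The horizontal component of n points toward azimuth atan2(n_x, n_y) = 130°, the dip direction.

true dip 31°, dip direction 130°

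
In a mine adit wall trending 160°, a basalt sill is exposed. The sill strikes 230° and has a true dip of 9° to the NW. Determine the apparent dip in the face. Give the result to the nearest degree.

Angle between strike (230°) and section (160°): β = 70°.
tan α = tan 9° × sin 70° = 0.1584 × 0.9397 = 0.1488
apparent dip = arctan 0.1488 = 8.47°

8°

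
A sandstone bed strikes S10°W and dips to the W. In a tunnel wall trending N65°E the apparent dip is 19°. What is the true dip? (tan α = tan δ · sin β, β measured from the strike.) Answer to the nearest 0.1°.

β = acute angle between strike S10°W and section N65°E = 55°.
tan δ = tan α / sin β = tan 19° / sin 55° = 0.3443 / 0.8192 = 0.4203
δ = arctan(0.4203) = 22.80°

22.8°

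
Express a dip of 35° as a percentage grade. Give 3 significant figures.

70.0%

grade % = 100 × tan 35° = 100 × 0.7002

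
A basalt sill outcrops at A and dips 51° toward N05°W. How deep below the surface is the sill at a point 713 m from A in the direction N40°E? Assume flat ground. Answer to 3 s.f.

623 m

The hole lies 45° from the dip direction, so the down-dip offset is 713 × cos 45° = 504.17 m.
Depth = down-dip offset × tan(dip) = 504.17 × tan 51° = 504.17 × 1.2349
Depth = 622.59 m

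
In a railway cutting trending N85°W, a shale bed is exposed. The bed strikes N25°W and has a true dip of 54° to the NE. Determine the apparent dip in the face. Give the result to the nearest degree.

50°

The section lies 60° from the strike.
tan(apparent dip) = tan 54° · sin 60° = 1.1920
α = arctan(1.1920) = 50.01°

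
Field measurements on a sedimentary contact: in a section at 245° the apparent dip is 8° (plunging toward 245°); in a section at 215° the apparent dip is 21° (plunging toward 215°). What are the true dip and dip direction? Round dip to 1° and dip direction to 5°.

true dip 28°, dip direction 170°

The two traces are lines in the plane: v₁ = (sin 245°·cos 8°, cos 245°·cos 8°, −sin 8°), v₂ = (sin 215°·cos 21°, cos 215°·cos 21°, −sin 21°).
n = v₁ × v₂ = (0.044, -0.247, 0.462) (taken with n_z > 0).
True dip = arccos(n_z / |n|) = arccos(0.8789) = 28.5°.
Dip direction = atan2(0.044, -0.247) = 170° (azimuth of n's horizontal projection).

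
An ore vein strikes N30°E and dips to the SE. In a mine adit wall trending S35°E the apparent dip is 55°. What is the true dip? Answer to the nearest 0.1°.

57.6°

The section is 65° from the strike.
tan(true dip) = tan 55° / sin 65° = 1.5758
δ = arctan(1.5758) = 57.60°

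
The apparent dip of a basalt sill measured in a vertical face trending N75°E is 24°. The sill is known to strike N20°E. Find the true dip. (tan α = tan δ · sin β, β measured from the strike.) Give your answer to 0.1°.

28.5°

β = acute angle between strike N20°E and section N75°E = 55°.
tan(true dip) = tan 24° / sin 55° = 0.5435
true dip = arctan 0.5435 = 28.53°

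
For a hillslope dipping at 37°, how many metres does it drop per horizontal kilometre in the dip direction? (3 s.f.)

754 m

drop per km = 1000 × tan 37° = 1000 × 0.7536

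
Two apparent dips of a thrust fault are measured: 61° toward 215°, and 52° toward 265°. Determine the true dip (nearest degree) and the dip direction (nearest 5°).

true dip 61°, dip direction 220°

The two traces are lines in the plane: v₁ = (sin 215°·cos 61°, cos 215°·cos 61°, −sin 61°), v₂ = (sin 265°·cos 52°, cos 265°·cos 52°, −sin 52°).
Cross product v₁ × v₂ gives the pole to the plane: n ∝ (-0.266, -0.317, 0.229).
tan δ = √(n_x²+n_y²)/n_z = 0.414/0.229, so δ = 61.1°.
Dip direction = azimuth of (n_x, n_y) = atan2(-0.266, -0.317) = 220°.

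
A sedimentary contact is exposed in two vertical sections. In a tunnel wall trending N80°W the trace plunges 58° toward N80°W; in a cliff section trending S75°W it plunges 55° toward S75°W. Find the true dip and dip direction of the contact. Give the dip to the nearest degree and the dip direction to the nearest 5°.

true dip 58°, dip direction 280°

The two traces are lines in the plane: v₁ = (sin 280°·cos 58°, cos 280°·cos 58°, −sin 58°), v₂ = (sin 255°·cos 55°, cos 255°·cos 55°, −sin 55°).
The plane normal is n = v₁ × v₂ ∝ (-0.201, 0.042, 0.128).
tan δ = √(n_x²+n_y²)/n_z = 0.206/0.128, so δ = 58.0°.
Dip direction = azimuth of (n_x, n_y) = atan2(-0.201, 0.042) = 282°.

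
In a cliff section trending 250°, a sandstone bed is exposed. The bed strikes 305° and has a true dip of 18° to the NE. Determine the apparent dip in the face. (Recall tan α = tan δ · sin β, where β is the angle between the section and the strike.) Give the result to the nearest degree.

15°

The strike is 305° and the section trends 250°; the acute angle between them is β = 55°.
tan(apparent dip) = tan 18° · sin 55° = 0.2662
apparent dip = arctan 0.2662 = 14.90°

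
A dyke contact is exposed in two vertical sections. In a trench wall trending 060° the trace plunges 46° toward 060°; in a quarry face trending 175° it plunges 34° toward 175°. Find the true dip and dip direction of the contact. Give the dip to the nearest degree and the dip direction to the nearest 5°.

true dip 58°, dip direction 110°

The two traces are lines in the plane: v₁ = (sin 60°·cos 46°, cos 60°·cos 46°, −sin 46°), v₂ = (sin 175°·cos 34°, cos 175°·cos 34°, −sin 34°).
The plane normal is n = v₁ × v₂ ∝ (0.788, -0.284, 0.522).
Dip δ = arctan(|n_h|/n_z) = arctan(0.838/0.522) = 58.1°.
Dip direction = azimuth of (n_x, n_y) = atan2(0.788, -0.284) = 110°.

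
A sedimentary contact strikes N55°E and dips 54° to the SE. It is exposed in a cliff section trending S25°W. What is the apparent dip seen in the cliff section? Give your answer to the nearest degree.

35°

Angle between strike (N55°E) and section (S25°W): β = 30°.
tan(apparent dip) = tan 54° · sin 30° = 0.6882
α = arctan(0.6882) = 34.54°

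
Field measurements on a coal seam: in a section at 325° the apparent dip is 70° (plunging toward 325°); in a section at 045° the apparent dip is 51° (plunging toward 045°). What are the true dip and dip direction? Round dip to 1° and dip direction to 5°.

true dip 71°, dip direction 340°

Represent each trace as a vector plunging at its apparent dip toward its trend (east-north-up frame): v₁ = (-0.196, 0.280, -0.940), v₂ = (0.445, 0.445, -0.777).
The plane normal is n = v₁ × v₂ ∝ (-0.200, 0.571, 0.212).
True dip = arccos(n_z / |n|) = arccos(0.3308) = 70.7°.
Dip direction = atan2(-0.200, 0.571) = 341° (azimuth of n's horizontal projection).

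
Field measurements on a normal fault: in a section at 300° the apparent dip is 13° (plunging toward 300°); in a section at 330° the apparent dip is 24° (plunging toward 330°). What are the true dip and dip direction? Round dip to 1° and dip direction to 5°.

The two traces are lines in the plane: v₁ = (sin 300°·cos 13°, cos 300°·cos 13°, −sin 13°), v₂ = (sin 330°·cos 24°, cos 330°·cos 24°, −sin 24°).
The plane normal is n = v₁ × v₂ ∝ (0.020, 0.240, 0.445).
True dip = arccos(n_z / |n|) = arccos(0.8791) = 28.5°.
The horizontal component of n points toward azimuth atan2(n_x, n_y) = 5°, the dip direction.

true dip 28°, dip direction 005°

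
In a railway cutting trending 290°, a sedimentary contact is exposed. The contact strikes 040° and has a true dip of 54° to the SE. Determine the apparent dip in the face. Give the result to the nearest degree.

52°

Angle between strike (040°) and section (290°): β = 70°.
tan α = tan 54° × sin 70° = 1.3764 × 0.9397 = 1.2934
apparent dip = arctan 1.2934 = 52.29°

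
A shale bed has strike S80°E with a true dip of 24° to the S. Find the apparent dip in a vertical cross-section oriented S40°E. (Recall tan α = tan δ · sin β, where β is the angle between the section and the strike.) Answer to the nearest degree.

16°

The section lies 40° from the strike.
tan(apparent dip) = tan 24° · sin 40° = 0.2862
α = arctan(0.2862) = 15.97°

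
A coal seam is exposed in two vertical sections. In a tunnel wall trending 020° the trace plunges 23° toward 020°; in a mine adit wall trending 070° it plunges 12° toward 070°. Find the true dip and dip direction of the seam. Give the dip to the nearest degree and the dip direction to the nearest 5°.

Represent each trace as a vector plunging at its apparent dip toward its trend (east-north-up frame): v₁ = (0.315, 0.865, -0.391), v₂ = (0.919, 0.335, -0.208).
n = v₁ × v₂ = (0.049, 0.294, 0.690) (taken with n_z > 0).
True dip = arccos(n_z / |n|) = arccos(0.9181) = 23.4°.
Dip direction = atan2(0.049, 0.294) = 9° (azimuth of n's horizontal projection).

true dip 23°, dip direction 010°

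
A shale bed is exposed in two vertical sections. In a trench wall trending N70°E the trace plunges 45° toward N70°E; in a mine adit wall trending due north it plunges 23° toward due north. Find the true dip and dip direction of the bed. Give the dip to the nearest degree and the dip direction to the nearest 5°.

Each apparent-dip line lies in the plane. As unit vectors (x east, y north, z up), v₁ plunges 45°→N70°E and v₂ plunges 23°→due north.
Cross product v₁ × v₂ gives the pole to the plane: n ∝ (0.556, 0.260, 0.612).
tan δ = √(n_x²+n_y²)/n_z = 0.614/0.612, so δ = 45.1°.
Dip direction = azimuth of (n_x, n_y) = atan2(0.556, 0.260) = 65°.

true dip 45°, dip direction 065°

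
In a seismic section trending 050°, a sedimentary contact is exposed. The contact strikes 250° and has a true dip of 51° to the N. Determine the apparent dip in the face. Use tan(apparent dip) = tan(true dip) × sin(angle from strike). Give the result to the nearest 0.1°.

22.9°

Angle between strike (250°) and section (050°): β = 20°.
tan(apparent dip) = tan 51° · sin 20° = 0.4224
apparent dip = arctan 0.4224 = 22.90°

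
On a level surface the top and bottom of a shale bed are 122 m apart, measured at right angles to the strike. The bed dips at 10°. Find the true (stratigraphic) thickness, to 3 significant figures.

21.2 m

True thickness t = w · sin(dip) = 122 × sin 10°
t = 122 × 0.1736 = 21.185 m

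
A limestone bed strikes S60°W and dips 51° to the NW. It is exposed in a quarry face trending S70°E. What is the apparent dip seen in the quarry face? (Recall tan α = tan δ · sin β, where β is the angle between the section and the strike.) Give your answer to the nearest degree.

43°

Angle between strike (S60°W) and section (S70°E): β = 50°.
tan(apparent dip) = tan 51° · sin 50° = 0.9460
α = arctan(0.9460) = 43.41°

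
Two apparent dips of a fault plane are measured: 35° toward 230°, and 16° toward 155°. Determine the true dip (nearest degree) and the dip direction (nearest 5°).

Represent each trace as a vector plunging at its apparent dip toward its trend (east-north-up frame): v₁ = (-0.628, -0.527, -0.574), v₂ = (0.406, -0.871, -0.276).
Cross product v₁ × v₂ gives the pole to the plane: n ∝ (-0.355, -0.406, 0.761).
Dip δ = arctan(|n_h|/n_z) = arctan(0.539/0.761) = 35.3°.
Dip direction = atan2(-0.355, -0.406) = 221° (azimuth of n's horizontal projection).

true dip 35°, dip direction 220°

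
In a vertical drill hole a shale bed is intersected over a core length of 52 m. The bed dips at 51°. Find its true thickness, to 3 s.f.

32.7 m

True thickness t = h · cos(dip) = 52 × cos 51°
t = 52 × 0.6293 = 32.725 m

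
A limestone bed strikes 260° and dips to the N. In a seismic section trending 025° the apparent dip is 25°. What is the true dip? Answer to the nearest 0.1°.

The section is 55° from the strike.
tan(true dip) = tan 25° / sin 55° = 0.5693
true dip = arctan 0.5693 = 29.65°

29.7°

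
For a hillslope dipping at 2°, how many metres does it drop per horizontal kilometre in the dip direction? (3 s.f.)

drop per km = 1000 × tan 2° = 1000 × 0.0349

34.9 m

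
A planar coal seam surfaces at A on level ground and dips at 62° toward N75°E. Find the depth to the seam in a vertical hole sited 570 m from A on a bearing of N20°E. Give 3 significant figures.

The hole lies 55° from the dip direction, so the down-dip offset is 570 × cos 55° = 326.94 m.
Depth = down-dip offset × tan(dip) = 326.94 × tan 62° = 326.94 × 1.8807
Depth = 614.88 m

615 m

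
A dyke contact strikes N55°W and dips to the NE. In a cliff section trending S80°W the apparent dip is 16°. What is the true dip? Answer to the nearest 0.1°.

22.1°

β = acute angle between strike N55°W and section S80°W = 45°.
tan δ = tan α / sin β = tan 16° / sin 45° = 0.2867 / 0.7071 = 0.4055
true dip = arctan 0.4055 = 22.07°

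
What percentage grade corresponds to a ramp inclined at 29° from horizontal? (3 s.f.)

grade % = 100 × tan 29° = 100 × 0.5543

55.4%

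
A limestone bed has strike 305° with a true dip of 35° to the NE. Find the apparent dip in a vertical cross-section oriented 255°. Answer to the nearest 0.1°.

28.2°

Angle between strike (305°) and section (255°): β = 50°.
tan α = tan 35° × sin 50° = 0.7002 × 0.7660 = 0.5364
α = arctan(0.5364) = 28.21°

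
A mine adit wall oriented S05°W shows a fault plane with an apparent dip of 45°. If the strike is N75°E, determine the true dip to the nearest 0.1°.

46.8°

β = acute angle between strike N75°E and section S05°W = 70°.
tan(true dip) = tan 45° / sin 70° = 1.0642
true dip = arctan 1.0642 = 46.78°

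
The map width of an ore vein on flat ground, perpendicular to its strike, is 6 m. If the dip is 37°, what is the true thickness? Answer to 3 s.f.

3.61 m

True thickness t = w · sin(dip) = 6 × sin 37°
t = 6 × 0.6018 = 3.611 m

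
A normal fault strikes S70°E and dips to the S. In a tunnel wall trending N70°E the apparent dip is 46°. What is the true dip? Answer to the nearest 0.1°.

β = acute angle between strike S70°E and section N70°E = 40°.
tan δ = tan α / sin β = tan 46° / sin 40° = 1.0355 / 0.6428 = 1.6110
true dip = arctan 1.6110 = 58.17°

58.2°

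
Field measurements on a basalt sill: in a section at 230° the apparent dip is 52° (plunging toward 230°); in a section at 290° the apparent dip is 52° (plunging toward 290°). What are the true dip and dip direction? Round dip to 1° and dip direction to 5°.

true dip 56°, dip direction 260°

The two traces are lines in the plane: v₁ = (sin 230°·cos 52°, cos 230°·cos 52°, −sin 52°), v₂ = (sin 290°·cos 52°, cos 290°·cos 52°, −sin 52°).
The plane normal is n = v₁ × v₂ ∝ (-0.478, -0.084, 0.328).
Dip δ = arctan(|n_h|/n_z) = arctan(0.485/0.328) = 55.9°.
Dip direction = azimuth of (n_x, n_y) = atan2(-0.478, -0.084) = 260°.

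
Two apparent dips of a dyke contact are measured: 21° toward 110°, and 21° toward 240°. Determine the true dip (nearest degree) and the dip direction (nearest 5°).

Represent each trace as a vector plunging at its apparent dip toward its trend (east-north-up frame): v₁ = (0.877, -0.319, -0.358), v₂ = (-0.809, -0.467, -0.358).
n = v₁ × v₂ = (0.053, -0.604, 0.668) (taken with n_z > 0).
tan δ = √(n_x²+n_y²)/n_z = 0.606/0.668, so δ = 42.2°.
Dip direction = atan2(0.053, -0.604) = 175° (azimuth of n's horizontal projection).

true dip 42°, dip direction 175°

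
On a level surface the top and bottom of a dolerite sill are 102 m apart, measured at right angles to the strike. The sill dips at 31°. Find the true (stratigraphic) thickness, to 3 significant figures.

True thickness t = w · sin(dip) = 102 × sin 31°
t = 102 × 0.5150 = 52.534 m

52.5 m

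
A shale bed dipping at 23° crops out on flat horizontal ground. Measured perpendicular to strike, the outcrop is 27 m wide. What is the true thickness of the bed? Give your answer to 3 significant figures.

10.5 m

True thickness t = w · sin(dip) = 27 × sin 23°
t = 27 × 0.3907 = 10.550 m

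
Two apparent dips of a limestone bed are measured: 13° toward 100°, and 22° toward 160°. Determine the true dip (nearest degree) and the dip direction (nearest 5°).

Each apparent-dip line lies in the plane. As unit vectors (x east, y north, z up), v₁ plunges 13°→100° and v₂ plunges 22°→160°.
The plane normal is n = v₁ × v₂ ∝ (0.133, -0.288, 0.782).
Dip δ = arctan(|n_h|/n_z) = arctan(0.317/0.782) = 22.1°.
Dip direction = azimuth of (n_x, n_y) = atan2(0.133, -0.288) = 155°.

true dip 22°, dip direction 155°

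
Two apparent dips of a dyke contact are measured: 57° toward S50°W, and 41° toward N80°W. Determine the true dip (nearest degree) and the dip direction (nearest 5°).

Each apparent-dip line lies in the plane. As unit vectors (x east, y north, z up), v₁ plunges 57°→S50°W and v₂ plunges 41°→N80°W.
Cross product v₁ × v₂ gives the pole to the plane: n ∝ (-0.340, -0.350, 0.315).
tan δ = √(n_x²+n_y²)/n_z = 0.487/0.315, so δ = 57.1°.
Dip direction = azimuth of (n_x, n_y) = atan2(-0.340, -0.350) = 224°.

true dip 57°, dip direction 225°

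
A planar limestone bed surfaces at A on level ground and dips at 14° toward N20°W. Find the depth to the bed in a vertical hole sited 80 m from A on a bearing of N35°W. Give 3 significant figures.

19.3 m

The hole lies 15° from the dip direction, so the down-dip offset is 80 × cos 15° = 77.27 m.
Depth = down-dip offset × tan(dip) = 77.27 × tan 14° = 77.27 × 0.2493
Depth = 19.27 m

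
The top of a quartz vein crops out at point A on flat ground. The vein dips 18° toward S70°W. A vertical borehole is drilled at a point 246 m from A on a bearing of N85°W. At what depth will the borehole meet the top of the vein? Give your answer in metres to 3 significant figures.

72.4 m

The hole lies 25° from the dip direction, so the down-dip offset is 246 × cos 25° = 222.95 m.
Depth = down-dip offset × tan(dip) = 222.95 × tan 18° = 222.95 × 0.3249
Depth = 72.44 m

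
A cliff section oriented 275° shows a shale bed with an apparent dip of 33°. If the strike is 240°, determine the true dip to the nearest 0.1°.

β = acute angle between strike 240° and section 275° = 35°.
tan(true dip) = tan 33° / sin 35° = 1.1322
δ = arctan(1.1322) = 48.55°

48.5°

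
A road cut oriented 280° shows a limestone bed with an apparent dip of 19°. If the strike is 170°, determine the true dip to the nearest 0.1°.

β = acute angle between strike 170° and section 280° = 70°.
tan δ = tan α / sin β = tan 19° / sin 70° = 0.3443 / 0.9397 = 0.3664
true dip = arctan 0.3664 = 20.12°

20.1°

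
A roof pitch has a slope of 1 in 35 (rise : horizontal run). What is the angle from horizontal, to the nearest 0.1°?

1.6°

tan θ = 1/35 = 0.0286
θ = arctan(0.0286) = 1.64°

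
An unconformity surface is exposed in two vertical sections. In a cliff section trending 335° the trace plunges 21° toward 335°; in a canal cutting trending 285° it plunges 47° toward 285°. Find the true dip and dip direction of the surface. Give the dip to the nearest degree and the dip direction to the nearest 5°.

Represent each trace as a vector plunging at its apparent dip toward its trend (east-north-up frame): v₁ = (-0.395, 0.846, -0.358), v₂ = (-0.659, 0.177, -0.731).
Cross product v₁ × v₂ gives the pole to the plane: n ∝ (-0.556, -0.052, 0.488).
True dip = arccos(n_z / |n|) = arccos(0.6581) = 48.8°.
The horizontal component of n points toward azimuth atan2(n_x, n_y) = 265°, the dip direction.

true dip 49°, dip direction 265°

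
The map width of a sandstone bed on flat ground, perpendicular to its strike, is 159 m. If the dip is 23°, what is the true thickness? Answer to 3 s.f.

62.1 m

True thickness t = w · sin(dip) = 159 × sin 23°
t = 159 × 0.3907 = 62.126 m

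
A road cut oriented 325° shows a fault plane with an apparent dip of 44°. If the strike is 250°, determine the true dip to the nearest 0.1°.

The section is 75° from the strike.
tan δ = tan α / sin β = tan 44° / sin 75° = 0.9657 / 0.9659 = 0.9998
true dip = arctan 0.9998 = 44.99°

45.0°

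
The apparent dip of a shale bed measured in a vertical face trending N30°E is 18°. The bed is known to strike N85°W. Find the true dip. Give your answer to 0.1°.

19.7°

The section is 65° from the strike.
tan(true dip) = tan 18° / sin 65° = 0.3585
true dip = arctan 0.3585 = 19.72°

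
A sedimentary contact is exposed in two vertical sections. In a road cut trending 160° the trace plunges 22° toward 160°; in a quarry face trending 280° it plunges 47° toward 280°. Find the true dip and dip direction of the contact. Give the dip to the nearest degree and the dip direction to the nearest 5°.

true dip 57°, dip direction 235°

Each apparent-dip line lies in the plane. As unit vectors (x east, y north, z up), v₁ plunges 22°→160° and v₂ plunges 47°→280°.
n = v₁ × v₂ = (-0.682, -0.484, 0.548) (taken with n_z > 0).
tan δ = √(n_x²+n_y²)/n_z = 0.836/0.548, so δ = 56.8°.
Dip direction = atan2(-0.682, -0.484) = 235° (azimuth of n's horizontal projection).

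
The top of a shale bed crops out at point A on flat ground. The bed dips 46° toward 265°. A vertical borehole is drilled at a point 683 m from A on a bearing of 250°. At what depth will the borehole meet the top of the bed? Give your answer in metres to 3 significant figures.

683 m

The hole lies 15° from the dip direction, so the down-dip offset is 683 × cos 15° = 659.73 m.
Depth = down-dip offset × tan(dip) = 659.73 × tan 46° = 659.73 × 1.0355
Depth = 683.17 m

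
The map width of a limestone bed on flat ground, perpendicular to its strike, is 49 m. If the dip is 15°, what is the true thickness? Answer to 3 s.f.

12.7 m

True thickness t = w · sin(dip) = 49 × sin 15°
t = 49 × 0.2588 = 12.682 m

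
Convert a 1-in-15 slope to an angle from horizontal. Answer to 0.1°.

3.8°

tan θ = 1/15 = 0.0667
θ = arctan(0.0667) = 3.81°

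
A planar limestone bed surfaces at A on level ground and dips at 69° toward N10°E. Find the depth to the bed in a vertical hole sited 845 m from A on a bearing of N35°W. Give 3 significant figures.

1560 m

The hole lies 45° from the dip direction, so the down-dip offset is 845 × cos 45° = 597.51 m.
Depth = down-dip offset × tan(dip) = 597.51 × tan 69° = 597.51 × 2.6051
Depth = 1556.55 m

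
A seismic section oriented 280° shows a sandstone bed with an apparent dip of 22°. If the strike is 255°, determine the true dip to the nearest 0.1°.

43.7°

The section is 25° from the strike.
tan δ = tan α / sin β = tan 22° / sin 25° = 0.4040 / 0.4226 = 0.9560
true dip = arctan 0.9560 = 43.71°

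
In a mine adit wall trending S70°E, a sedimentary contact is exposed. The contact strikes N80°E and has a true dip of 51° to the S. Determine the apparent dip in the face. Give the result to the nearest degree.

32°

The section lies 30° from the strike.
tan(apparent dip) = tan 51° · sin 30° = 0.6174
apparent dip = arctan 0.6174 = 31.69°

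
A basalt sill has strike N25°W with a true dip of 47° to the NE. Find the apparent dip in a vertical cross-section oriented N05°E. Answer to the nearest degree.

Angle between strike (N25°W) and section (N05°E): β = 30°.
tan(apparent dip) = tan 47° · sin 30° = 0.5362
apparent dip = arctan 0.5362 = 28.20°

28°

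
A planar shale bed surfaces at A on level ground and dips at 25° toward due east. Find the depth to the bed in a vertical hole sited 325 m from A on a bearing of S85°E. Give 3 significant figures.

The hole lies 5° from the dip direction, so the down-dip offset is 325 × cos 5° = 323.76 m.
Depth = down-dip offset × tan(dip) = 323.76 × tan 25° = 323.76 × 0.4663
Depth = 150.97 m

151 m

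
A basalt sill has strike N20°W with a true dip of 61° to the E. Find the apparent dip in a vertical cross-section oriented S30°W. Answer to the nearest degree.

54°

The strike is N20°W and the section trends S30°W; the acute angle between them is β = 50°.
tan(apparent dip) = tan 61° · sin 50° = 1.3820
apparent dip = arctan 1.3820 = 54.11°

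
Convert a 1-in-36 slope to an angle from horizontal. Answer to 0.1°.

1.6°

tan θ = 1/36 = 0.0278
θ = arctan(0.0278) = 1.59°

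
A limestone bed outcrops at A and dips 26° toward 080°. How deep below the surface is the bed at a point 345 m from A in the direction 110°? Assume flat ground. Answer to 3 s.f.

146 m

The hole lies 30° from the dip direction, so the down-dip offset is 345 × cos 30° = 298.78 m.
Depth = down-dip offset × tan(dip) = 298.78 × tan 26° = 298.78 × 0.4877
Depth = 145.72 m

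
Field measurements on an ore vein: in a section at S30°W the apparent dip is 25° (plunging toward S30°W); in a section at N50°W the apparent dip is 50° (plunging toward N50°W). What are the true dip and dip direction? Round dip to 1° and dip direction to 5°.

Each apparent-dip line lies in the plane. As unit vectors (x east, y north, z up), v₁ plunges 25°→S30°W and v₂ plunges 50°→N50°W.
Cross product v₁ × v₂ gives the pole to the plane: n ∝ (-0.776, 0.139, 0.574).
True dip = arccos(n_z / |n|) = arccos(0.5885) = 54.0°.
Dip direction = atan2(-0.776, 0.139) = 280° (azimuth of n's horizontal projection).

true dip 54°, dip direction 280°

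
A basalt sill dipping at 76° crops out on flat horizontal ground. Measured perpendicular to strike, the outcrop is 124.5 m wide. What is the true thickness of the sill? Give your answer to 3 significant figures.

121 m

True thickness t = w · sin(dip) = 124.5 × sin 76°
t = 124.5 × 0.9703 = 120.802 m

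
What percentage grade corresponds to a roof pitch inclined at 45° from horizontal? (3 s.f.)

100%

grade % = 100 × tan 45° = 100 × 1.0000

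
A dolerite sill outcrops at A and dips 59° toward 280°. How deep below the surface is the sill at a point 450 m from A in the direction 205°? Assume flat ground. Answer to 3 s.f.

The hole lies 75° from the dip direction, so the down-dip offset is 450 × cos 75° = 116.47 m.
Depth = down-dip offset × tan(dip) = 116.47 × tan 59° = 116.47 × 1.6643
Depth = 193.84 m

194 m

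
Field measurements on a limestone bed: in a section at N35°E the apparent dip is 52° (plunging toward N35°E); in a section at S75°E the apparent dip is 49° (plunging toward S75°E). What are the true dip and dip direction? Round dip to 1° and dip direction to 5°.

true dip 56°, dip direction 065°

The two traces are lines in the plane: v₁ = (sin 35°·cos 52°, cos 35°·cos 52°, −sin 52°), v₂ = (sin 105°·cos 49°, cos 105°·cos 49°, −sin 49°).
n = v₁ × v₂ = (0.514, 0.233, 0.380) (taken with n_z > 0).
Dip δ = arctan(|n_h|/n_z) = arctan(0.565/0.380) = 56.1°.
The horizontal component of n points toward azimuth atan2(n_x, n_y) = 66°, the dip direction.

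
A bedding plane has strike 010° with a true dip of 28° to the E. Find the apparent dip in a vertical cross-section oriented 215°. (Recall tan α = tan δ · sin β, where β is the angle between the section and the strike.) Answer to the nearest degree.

The section lies 25° from the strike.
tan α = tan 28° × sin 25° = 0.5317 × 0.4226 = 0.2247
apparent dip = arctan 0.2247 = 12.66°

13°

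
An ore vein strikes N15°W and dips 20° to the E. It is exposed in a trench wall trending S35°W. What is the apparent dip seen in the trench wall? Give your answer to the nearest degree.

Angle between strike (N15°W) and section (S35°W): β = 50°.
tan(apparent dip) = tan 20° · sin 50° = 0.2788
α = arctan(0.2788) = 15.58°

16°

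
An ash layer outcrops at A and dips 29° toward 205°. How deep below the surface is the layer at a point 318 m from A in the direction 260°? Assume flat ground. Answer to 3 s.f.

101 m

The hole lies 55° from the dip direction, so the down-dip offset is 318 × cos 55° = 182.40 m.
Depth = down-dip offset × tan(dip) = 182.40 × tan 29° = 182.40 × 0.5543
Depth = 101.10 m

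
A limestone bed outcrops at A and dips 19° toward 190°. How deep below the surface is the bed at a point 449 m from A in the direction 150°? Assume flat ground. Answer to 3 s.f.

The hole lies 40° from the dip direction, so the down-dip offset is 449 × cos 40° = 343.95 m.
Depth = down-dip offset × tan(dip) = 343.95 × tan 19° = 343.95 × 0.3443
Depth = 118.43 m

118 m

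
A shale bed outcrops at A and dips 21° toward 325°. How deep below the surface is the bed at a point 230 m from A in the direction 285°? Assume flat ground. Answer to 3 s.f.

67.6 m

The hole lies 40° from the dip direction, so the down-dip offset is 230 × cos 40° = 176.19 m.
Depth = down-dip offset × tan(dip) = 176.19 × tan 21° = 176.19 × 0.3839
Depth = 67.63 m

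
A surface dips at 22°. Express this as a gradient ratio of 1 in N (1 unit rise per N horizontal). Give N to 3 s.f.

1 in 2.48

1 : N means tan θ = 1/N, so N = 1/tan 22° = 1/0.4040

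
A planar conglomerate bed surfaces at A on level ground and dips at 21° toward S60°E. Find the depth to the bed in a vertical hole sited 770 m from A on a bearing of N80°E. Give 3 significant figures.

The hole lies 40° from the dip direction, so the down-dip offset is 770 × cos 40° = 589.85 m.
Depth = down-dip offset × tan(dip) = 589.85 × tan 21° = 589.85 × 0.3839
Depth = 226.42 m

226 m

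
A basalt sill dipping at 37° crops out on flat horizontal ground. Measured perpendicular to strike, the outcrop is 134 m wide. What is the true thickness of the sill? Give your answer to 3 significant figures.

True thickness t = w · sin(dip) = 134 × sin 37°
t = 134 × 0.6018 = 80.643 m

80.6 m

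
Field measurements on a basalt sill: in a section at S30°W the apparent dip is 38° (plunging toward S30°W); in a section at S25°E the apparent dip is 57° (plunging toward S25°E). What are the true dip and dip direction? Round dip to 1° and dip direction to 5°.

The two traces are lines in the plane: v₁ = (sin 210°·cos 38°, cos 210°·cos 38°, −sin 38°), v₂ = (sin 155°·cos 57°, cos 155°·cos 57°, −sin 57°).
Cross product v₁ × v₂ gives the pole to the plane: n ∝ (0.268, -0.472, 0.352).
Dip δ = arctan(|n_h|/n_z) = arctan(0.543/0.352) = 57.1°.
Dip direction = azimuth of (n_x, n_y) = atan2(0.268, -0.472) = 150°.

true dip 57°, dip direction 150°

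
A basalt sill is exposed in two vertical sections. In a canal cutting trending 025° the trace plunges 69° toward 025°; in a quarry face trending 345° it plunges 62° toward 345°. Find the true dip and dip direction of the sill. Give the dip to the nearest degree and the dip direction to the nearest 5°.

Represent each trace as a vector plunging at its apparent dip toward its trend (east-north-up frame): v₁ = (0.151, 0.325, -0.934), v₂ = (-0.122, 0.453, -0.883).
The plane normal is n = v₁ × v₂ ∝ (0.137, 0.247, 0.108).
Dip δ = arctan(|n_h|/n_z) = arctan(0.282/0.108) = 69.0°.
The horizontal component of n points toward azimuth atan2(n_x, n_y) = 29°, the dip direction.

true dip 69°, dip direction 030°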